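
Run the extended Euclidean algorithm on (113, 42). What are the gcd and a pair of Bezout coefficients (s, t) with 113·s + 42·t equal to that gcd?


Euclidean algorithm on (113, 42) — divide until remainder is 0:
  113 = 2 · 42 + 29
  42 = 1 · 29 + 13
  29 = 2 · 13 + 3
  13 = 4 · 3 + 1
  3 = 3 · 1 + 0
gcd(113, 42) = 1.
Track Bezout coefficients alongside the remainders: start with r₀ = 113 = a·1 + b·0 (s = 1, t = 0) and r₁ = 42 = a·0 + b·1 (s = 0, t = 1); each new remainder r_{k+1} = r_{k-1} − q_k·r_k inherits s_{k+1} = s_{k-1} − q_k·s_k, t_{k+1} = t_{k-1} − q_k·t_k, so r_k = a·s_k + b·t_k at every step:
  q = 2: r = 29, s = 1 − 2·0 = 1, t = 0 − 2·1 = -2  (check: 113·1 + 42·(-2) = 29)
  q = 1: r = 13, s = 0 − 1·1 = -1, t = 1 − 1·(-2) = 3  (check: 113·(-1) + 42·3 = 13)
  q = 2: r = 3, s = 1 − 2·(-1) = 3, t = -2 − 2·3 = -8  (check: 113·3 + 42·(-8) = 3)
  q = 4: r = 1, s = -1 − 4·3 = -13, t = 3 − 4·(-8) = 35  (check: 113·(-13) + 42·35 = 1)
The row with r = 1 (the gcd) gives the Bezout coefficients s = -13, t = 35.
Result: 113 · (-13) + 42 · (35) = 1.

gcd(113, 42) = 1; s = -13, t = 35 (check: 113·(-13) + 42·35 = 1).


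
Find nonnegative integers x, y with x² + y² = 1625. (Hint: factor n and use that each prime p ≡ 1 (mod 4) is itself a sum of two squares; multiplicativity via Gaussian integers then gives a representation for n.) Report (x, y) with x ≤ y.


Step 1: Factor n = 1625 = 5^3 · 13.
Step 2: Check the mod-4 condition on each prime factor: 5 ≡ 1 (mod 4), exponent 3; 13 ≡ 1 (mod 4), exponent 1.
All primes ≡ 3 (mod 4) appear to even exponent (or don't appear), so by the two-squares theorem n IS expressible as a sum of two squares.
Step 3: Build a representation. Group n = k² · m with k = 5 and m = 5 · 13 = 65 (a product of primes ≡ 1 (mod 4)); a representation of m scales to one of n via (k·x)² + (k·y)² = k²(x² + y²). Each prime p ≡ 1 (mod 4) is itself a sum of two squares; find a² by testing p − a² for a perfect square:
  5: 5 − 1² = 4 = 2² ⇒ 5 = 1² + 2².
  13: 13 − 1² = 12, 13 − 2² = 9 = 3² ⇒ 13 = 2² + 3².
  Combine using the Brahmagupta–Fibonacci identity (a² + b²)(c² + d²) = (ac − bd)² + (ad + bc)² = (ac + bd)² + (ad − bc)²:
  5 · 13 = 65: from (1² + 2²)(2² + 3²), take (1·2 − 2·3, 1·3 + 2·2) = (2 − 6, 3 + 4) = (-4, 7); dropping signs (only squares matter) gives (4, 7); check 4² + 7² = 16 + 49 = 65 ✓.
  Scale by k = 5: (5·4, 5·7) = (20, 35).
Step 4: Order so x ≤ y and verify: 20² + 35² = 400 + 1225 = 1625 = n. ✓

n = 1625 = 20² + 35² (one valid representation with x ≤ y).


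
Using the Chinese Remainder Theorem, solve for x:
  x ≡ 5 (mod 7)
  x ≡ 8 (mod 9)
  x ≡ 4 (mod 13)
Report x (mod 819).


Moduli 7, 9, 13 are pairwise coprime; by CRT there is a unique solution modulo M = 7 · 9 · 13 = 819.
Solve pairwise, accumulating the modulus:
  Start with x ≡ 5 (mod 7).
  Combine with x ≡ 8 (mod 9): since gcd(7, 9) = 1, we get a unique residue mod 63.
    Write x = 5 + 7·t and substitute into x ≡ 8 (mod 9): 7·t ≡ 8 − 5 = 3 (mod 9).
    The inverse of 7 mod 9 is 4 (since 7·4 = 28 = 3·9 + 1), so t ≡ 4·3 = 12 ≡ 3 (mod 9).
    Then x = 5 + 7·3 = 26, valid modulo lcm(7, 9) = 63: x ≡ 26 (mod 63).
  Combine with x ≡ 4 (mod 13): since gcd(63, 13) = 1, we get a unique residue mod 819.
    Write x = 26 + 63·t and substitute into x ≡ 4 (mod 13): 63·t ≡ 4 − 26 = -22 (mod 13).
    Reduce coefficients mod 13: 11·t ≡ 4 (mod 13).
    The inverse of 11 mod 13 is 6 (since 11·6 = 66 = 5·13 + 1), so t ≡ 6·4 = 24 ≡ 11 (mod 13).
    Then x = 26 + 63·11 = 719, valid modulo lcm(63, 13) = 819: x ≡ 719 (mod 819).
Verify: 719 mod 7 = 5 ✓, 719 mod 9 = 8 ✓, 719 mod 13 = 4 ✓.

x ≡ 719 (mod 819).


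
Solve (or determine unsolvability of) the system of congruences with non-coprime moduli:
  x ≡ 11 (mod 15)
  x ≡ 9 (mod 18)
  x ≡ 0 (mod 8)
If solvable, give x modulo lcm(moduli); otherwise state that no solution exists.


Moduli 15, 18, 8 are not pairwise coprime, so CRT works modulo lcm(m_i) when all pairwise compatibility conditions hold.
Pairwise compatibility: gcd(m_i, m_j) must divide a_i - a_j for every pair.
Merge one congruence at a time:
  Start: x ≡ 11 (mod 15).
  Combine with x ≡ 9 (mod 18): gcd(15, 18) = 3, and 9 - 11 = -2 is NOT divisible by 3.
    ⇒ system is inconsistent (no integer solution).

No solution (the system is inconsistent).


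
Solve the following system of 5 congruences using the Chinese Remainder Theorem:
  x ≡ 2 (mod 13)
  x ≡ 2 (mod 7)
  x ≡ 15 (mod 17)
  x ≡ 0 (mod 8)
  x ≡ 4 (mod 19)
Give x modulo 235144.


Product of moduli M = 13 · 7 · 17 · 8 · 19 = 235144.
Merge one congruence at a time:
  Start: x ≡ 2 (mod 13).
  Combine with x ≡ 2 (mod 7); new modulus lcm = 91.
    Write x = 2 + 13·t and substitute into x ≡ 2 (mod 7): 13·t ≡ 2 − 2 = 0 (mod 7).
    Reduce coefficients mod 7: 6·t ≡ 0 (mod 7).
    The inverse of 6 mod 7 is 6 (since 6·6 = 36 = 5·7 + 1), so t ≡ 6·0 = 0 ≡ 0 (mod 7).
    Then x = 2 + 13·0 = 2, valid modulo lcm(13, 7) = 91: x ≡ 2 (mod 91).
  Combine with x ≡ 15 (mod 17); new modulus lcm = 1547.
    Write x = 2 + 91·t and substitute into x ≡ 15 (mod 17): 91·t ≡ 15 − 2 = 13 (mod 17).
    Reduce coefficients mod 17: 6·t ≡ 13 (mod 17).
    The inverse of 6 mod 17 is 3 (since 6·3 = 18 = 1·17 + 1), so t ≡ 3·13 = 39 ≡ 5 (mod 17).
    Then x = 2 + 91·5 = 457, valid modulo lcm(91, 17) = 1547: x ≡ 457 (mod 1547).
  Combine with x ≡ 0 (mod 8); new modulus lcm = 12376.
    Write x = 457 + 1547·t and substitute into x ≡ 0 (mod 8): 1547·t ≡ 0 − 457 = -457 (mod 8).
    Reduce coefficients mod 8: 3·t ≡ 7 (mod 8).
    The inverse of 3 mod 8 is 3 (since 3·3 = 9 = 1·8 + 1), so t ≡ 3·7 = 21 ≡ 5 (mod 8).
    Then x = 457 + 1547·5 = 8192, valid modulo lcm(1547, 8) = 12376: x ≡ 8192 (mod 12376).
  Combine with x ≡ 4 (mod 19); new modulus lcm = 235144.
    Write x = 8192 + 12376·t and substitute into x ≡ 4 (mod 19): 12376·t ≡ 4 − 8192 = -8188 (mod 19).
    Reduce coefficients mod 19: 7·t ≡ 1 (mod 19).
    The inverse of 7 mod 19 is 11 (since 7·11 = 77 = 4·19 + 1), so t ≡ 11·1 = 11 ≡ 11 (mod 19).
    Then x = 8192 + 12376·11 = 144328, valid modulo lcm(12376, 19) = 235144: x ≡ 144328 (mod 235144).
Verify against each original: 144328 mod 13 = 2, 144328 mod 7 = 2, 144328 mod 17 = 15, 144328 mod 8 = 0, 144328 mod 19 = 4.

x ≡ 144328 (mod 235144).


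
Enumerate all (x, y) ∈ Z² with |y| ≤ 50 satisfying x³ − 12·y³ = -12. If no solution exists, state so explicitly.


The equation is x³ - 12y³ = -12. For fixed y, x³ = 12·y³ − 12, so a solution requires the RHS to be a perfect cube.
Strategy: iterate y from -50 to 50, compute RHS = 12·y³ − 12, and check whether it is a (positive or negative) perfect cube.
Check small values of y:
  y = 0: RHS = -12 is not a perfect cube.
  y = 1: RHS = 0 = (0)³ ⇒ x = 0 works.
  y = -1: RHS = -24 is not a perfect cube.
  y = 2: RHS = 84 is not a perfect cube.
  y = -2: RHS = -108 is not a perfect cube.
  y = 3: RHS = 312 is not a perfect cube.
  y = -3: RHS = -336 is not a perfect cube.
Continuing the search up to |y| = 50 finds no further solutions beyond those listed.
Collected solutions: (0, 1).

Solutions (with |y| ≤ 50): (0, 1).


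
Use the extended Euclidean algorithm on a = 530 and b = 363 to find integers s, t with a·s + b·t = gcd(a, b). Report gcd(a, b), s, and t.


Euclidean algorithm on (530, 363) — divide until remainder is 0:
  530 = 1 · 363 + 167
  363 = 2 · 167 + 29
  167 = 5 · 29 + 22
  29 = 1 · 22 + 7
  22 = 3 · 7 + 1
  7 = 7 · 1 + 0
gcd(530, 363) = 1.
Track Bezout coefficients alongside the remainders: start with r₀ = 530 = a·1 + b·0 (s = 1, t = 0) and r₁ = 363 = a·0 + b·1 (s = 0, t = 1); each new remainder r_{k+1} = r_{k-1} − q_k·r_k inherits s_{k+1} = s_{k-1} − q_k·s_k, t_{k+1} = t_{k-1} − q_k·t_k, so r_k = a·s_k + b·t_k at every step:
  q = 1: r = 167, s = 1 − 1·0 = 1, t = 0 − 1·1 = -1  (check: 530·1 + 363·(-1) = 167)
  q = 2: r = 29, s = 0 − 2·1 = -2, t = 1 − 2·(-1) = 3  (check: 530·(-2) + 363·3 = 29)
  q = 5: r = 22, s = 1 − 5·(-2) = 11, t = -1 − 5·3 = -16  (check: 530·11 + 363·(-16) = 22)
  q = 1: r = 7, s = -2 − 1·11 = -13, t = 3 − 1·(-16) = 19  (check: 530·(-13) + 363·19 = 7)
  q = 3: r = 1, s = 11 − 3·(-13) = 50, t = -16 − 3·19 = -73  (check: 530·50 + 363·(-73) = 1)
The row with r = 1 (the gcd) gives the Bezout coefficients s = 50, t = -73.
Result: 530 · (50) + 363 · (-73) = 1.

gcd(530, 363) = 1; s = 50, t = -73 (check: 530·50 + 363·(-73) = 1).


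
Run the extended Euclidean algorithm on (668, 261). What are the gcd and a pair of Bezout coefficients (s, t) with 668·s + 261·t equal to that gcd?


Euclidean algorithm on (668, 261) — divide until remainder is 0:
  668 = 2 · 261 + 146
  261 = 1 · 146 + 115
  146 = 1 · 115 + 31
  115 = 3 · 31 + 22
  31 = 1 · 22 + 9
  22 = 2 · 9 + 4
  9 = 2 · 4 + 1
  4 = 4 · 1 + 0
gcd(668, 261) = 1.
Track Bezout coefficients alongside the remainders: start with r₀ = 668 = a·1 + b·0 (s = 1, t = 0) and r₁ = 261 = a·0 + b·1 (s = 0, t = 1); each new remainder r_{k+1} = r_{k-1} − q_k·r_k inherits s_{k+1} = s_{k-1} − q_k·s_k, t_{k+1} = t_{k-1} − q_k·t_k, so r_k = a·s_k + b·t_k at every step:
  q = 2: r = 146, s = 1 − 2·0 = 1, t = 0 − 2·1 = -2  (check: 668·1 + 261·(-2) = 146)
  q = 1: r = 115, s = 0 − 1·1 = -1, t = 1 − 1·(-2) = 3  (check: 668·(-1) + 261·3 = 115)
  q = 1: r = 31, s = 1 − 1·(-1) = 2, t = -2 − 1·3 = -5  (check: 668·2 + 261·(-5) = 31)
  q = 3: r = 22, s = -1 − 3·2 = -7, t = 3 − 3·(-5) = 18  (check: 668·(-7) + 261·18 = 22)
  q = 1: r = 9, s = 2 − 1·(-7) = 9, t = -5 − 1·18 = -23  (check: 668·9 + 261·(-23) = 9)
  q = 2: r = 4, s = -7 − 2·9 = -25, t = 18 − 2·(-23) = 64  (check: 668·(-25) + 261·64 = 4)
  q = 2: r = 1, s = 9 − 2·(-25) = 59, t = -23 − 2·64 = -151  (check: 668·59 + 261·(-151) = 1)
The row with r = 1 (the gcd) gives the Bezout coefficients s = 59, t = -151.
Result: 668 · (59) + 261 · (-151) = 1.

gcd(668, 261) = 1; s = 59, t = -151 (check: 668·59 + 261·(-151) = 1).


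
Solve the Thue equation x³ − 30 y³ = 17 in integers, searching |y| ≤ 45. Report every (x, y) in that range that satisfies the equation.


The equation is x³ - 30y³ = 17. For fixed y, x³ = 30·y³ + 17, so a solution requires the RHS to be a perfect cube.
Strategy: iterate y from -45 to 45, compute RHS = 30·y³ + 17, and check whether it is a (positive or negative) perfect cube.
Check small values of y:
  y = 0: RHS = 17 is not a perfect cube.
  y = 1: RHS = 47 is not a perfect cube.
  y = -1: RHS = -13 is not a perfect cube.
  y = 2: RHS = 257 is not a perfect cube.
  y = -2: RHS = -223 is not a perfect cube.
  y = 3: RHS = 827 is not a perfect cube.
  y = -3: RHS = -793 is not a perfect cube.
Continuing the search up to |y| = 45 finds no solutions either.
No (x, y) in the scanned range satisfies the equation.

No integer solutions with |y| ≤ 45.


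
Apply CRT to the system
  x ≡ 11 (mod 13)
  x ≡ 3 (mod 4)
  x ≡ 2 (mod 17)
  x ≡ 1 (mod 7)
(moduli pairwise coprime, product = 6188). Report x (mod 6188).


Product of moduli M = 13 · 4 · 17 · 7 = 6188.
Merge one congruence at a time:
  Start: x ≡ 11 (mod 13).
  Combine with x ≡ 3 (mod 4); new modulus lcm = 52.
    Write x = 11 + 13·t and substitute into x ≡ 3 (mod 4): 13·t ≡ 3 − 11 = -8 (mod 4).
    Reduce coefficients mod 4: 1·t ≡ 0 (mod 4).
    So t ≡ 0 (mod 4).
    Then x = 11 + 13·0 = 11, valid modulo lcm(13, 4) = 52: x ≡ 11 (mod 52).
  Combine with x ≡ 2 (mod 17); new modulus lcm = 884.
    Write x = 11 + 52·t and substitute into x ≡ 2 (mod 17): 52·t ≡ 2 − 11 = -9 (mod 17).
    Reduce coefficients mod 17: 1·t ≡ 8 (mod 17).
    So t ≡ 8 (mod 17).
    Then x = 11 + 52·8 = 427, valid modulo lcm(52, 17) = 884: x ≡ 427 (mod 884).
  Combine with x ≡ 1 (mod 7); new modulus lcm = 6188.
    Write x = 427 + 884·t and substitute into x ≡ 1 (mod 7): 884·t ≡ 1 − 427 = -426 (mod 7).
    Reduce coefficients mod 7: 2·t ≡ 1 (mod 7).
    The inverse of 2 mod 7 is 4 (since 2·4 = 8 = 1·7 + 1), so t ≡ 4·1 = 4 ≡ 4 (mod 7).
    Then x = 427 + 884·4 = 3963, valid modulo lcm(884, 7) = 6188: x ≡ 3963 (mod 6188).
Verify against each original: 3963 mod 13 = 11, 3963 mod 4 = 3, 3963 mod 17 = 2, 3963 mod 7 = 1.

x ≡ 3963 (mod 6188).


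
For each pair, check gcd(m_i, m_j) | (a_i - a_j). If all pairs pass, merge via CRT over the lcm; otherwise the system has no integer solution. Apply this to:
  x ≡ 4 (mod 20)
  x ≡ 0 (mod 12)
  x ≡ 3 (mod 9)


Moduli 20, 12, 9 are not pairwise coprime, so CRT works modulo lcm(m_i) when all pairwise compatibility conditions hold.
Pairwise compatibility: gcd(m_i, m_j) must divide a_i - a_j for every pair.
Merge one congruence at a time:
  Start: x ≡ 4 (mod 20).
  Combine with x ≡ 0 (mod 12): gcd(20, 12) = 4; 0 - 4 = -4, which IS divisible by 4, so compatible.
    Write x = 4 + 20·t and substitute into x ≡ 0 (mod 12): 20·t ≡ 0 − 4 = -4 (mod 12).
    Divide the congruence (and modulus) by g = 4: 5·t ≡ -1 (mod 3).
    Reduce coefficients mod 3: 2·t ≡ 2 (mod 3).
    The inverse of 2 mod 3 is 2 (since 2·2 = 4 = 1·3 + 1), so t ≡ 2·2 = 4 ≡ 1 (mod 3).
    Then x = 4 + 20·1 = 24, valid modulo lcm(20, 12) = 60: x ≡ 24 (mod 60).
  Combine with x ≡ 3 (mod 9): gcd(60, 9) = 3; 3 - 24 = -21, which IS divisible by 3, so compatible.
    Write x = 24 + 60·t and substitute into x ≡ 3 (mod 9): 60·t ≡ 3 − 24 = -21 (mod 9).
    Divide the congruence (and modulus) by g = 3: 20·t ≡ -7 (mod 3).
    Reduce coefficients mod 3: 2·t ≡ 2 (mod 3).
    The inverse of 2 mod 3 is 2 (since 2·2 = 4 = 1·3 + 1), so t ≡ 2·2 = 4 ≡ 1 (mod 3).
    Then x = 24 + 60·1 = 84, valid modulo lcm(60, 9) = 180: x ≡ 84 (mod 180).
Verify: 84 mod 20 = 4, 84 mod 12 = 0, 84 mod 9 = 3.

x ≡ 84 (mod 180).


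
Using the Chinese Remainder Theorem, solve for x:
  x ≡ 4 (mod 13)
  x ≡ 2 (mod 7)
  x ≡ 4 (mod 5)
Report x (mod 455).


Moduli 13, 7, 5 are pairwise coprime; by CRT there is a unique solution modulo M = 13 · 7 · 5 = 455.
Solve pairwise, accumulating the modulus:
  Start with x ≡ 4 (mod 13).
  Combine with x ≡ 2 (mod 7): since gcd(13, 7) = 1, we get a unique residue mod 91.
    Write x = 4 + 13·t and substitute into x ≡ 2 (mod 7): 13·t ≡ 2 − 4 = -2 (mod 7).
    Reduce coefficients mod 7: 6·t ≡ 5 (mod 7).
    The inverse of 6 mod 7 is 6 (since 6·6 = 36 = 5·7 + 1), so t ≡ 6·5 = 30 ≡ 2 (mod 7).
    Then x = 4 + 13·2 = 30, valid modulo lcm(13, 7) = 91: x ≡ 30 (mod 91).
  Combine with x ≡ 4 (mod 5): since gcd(91, 5) = 1, we get a unique residue mod 455.
    Write x = 30 + 91·t and substitute into x ≡ 4 (mod 5): 91·t ≡ 4 − 30 = -26 (mod 5).
    Reduce coefficients mod 5: 1·t ≡ 4 (mod 5).
    So t ≡ 4 (mod 5).
    Then x = 30 + 91·4 = 394, valid modulo lcm(91, 5) = 455: x ≡ 394 (mod 455).
Verify: 394 mod 13 = 4 ✓, 394 mod 7 = 2 ✓, 394 mod 5 = 4 ✓.

x ≡ 394 (mod 455).


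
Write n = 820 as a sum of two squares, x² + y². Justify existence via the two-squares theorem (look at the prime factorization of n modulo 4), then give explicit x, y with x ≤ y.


Step 1: Factor n = 820 = 2^2 · 5 · 41.
Step 2: Check the mod-4 condition on each prime factor: 2 = 2 (special); 5 ≡ 1 (mod 4), exponent 1; 41 ≡ 1 (mod 4), exponent 1.
All primes ≡ 3 (mod 4) appear to even exponent (or don't appear), so by the two-squares theorem n IS expressible as a sum of two squares.
Step 3: Build a representation. Group n = k² · m with k = 2 and m = 5 · 41 = 205 (a product of primes ≡ 1 (mod 4)); a representation of m scales to one of n via (k·x)² + (k·y)² = k²(x² + y²). Each prime p ≡ 1 (mod 4) is itself a sum of two squares; find a² by testing p − a² for a perfect square:
  5: 5 − 1² = 4 = 2² ⇒ 5 = 1² + 2².
  41: 41 − 1² = 40, 41 − 2² = 37, 41 − 3² = 32, 41 − 4² = 25 = 5² ⇒ 41 = 4² + 5².
  Combine using the Brahmagupta–Fibonacci identity (a² + b²)(c² + d²) = (ac − bd)² + (ad + bc)² = (ac + bd)² + (ad − bc)²:
  5 · 41 = 205: from (1² + 2²)(4² + 5²), take (1·4 − 2·5, 1·5 + 2·4) = (4 − 10, 5 + 8) = (-6, 13); dropping signs (only squares matter) gives (6, 13); check 6² + 13² = 36 + 169 = 205 ✓.
  Scale by k = 2: (2·6, 2·13) = (12, 26).
Step 4: Order so x ≤ y and verify: 12² + 26² = 144 + 676 = 820 = n. ✓

n = 820 = 12² + 26² (one valid representation with x ≤ y).


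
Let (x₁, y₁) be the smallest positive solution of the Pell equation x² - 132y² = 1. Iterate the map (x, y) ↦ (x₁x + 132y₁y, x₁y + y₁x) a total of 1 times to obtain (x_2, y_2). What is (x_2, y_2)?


Step 1: Find the fundamental solution (x₁, y₁) of x² - 132y² = 1.
  Expand √132 as a continued fraction. a₀ = ⌊√132⌋ = 11; iterate m_{k+1} = d_k·a_k − m_k, d_{k+1} = (132 − m_{k+1}²)/d_k, a_{k+1} = ⌊(a₀ + m_{k+1})/d_{k+1}⌋ (starting m₀ = 0, d₀ = 1), with convergents p_k = a_k·p_{k-1} + p_{k-2}, q_k = a_k·q_{k-1} + q_{k-2} (p₋₁ = 1, q₋₁ = 0):
  k = 0: a₀ = 11; p₀/q₀ = 11/1; p₀² − 132·q₀² = 121 − 132 = -11.
  k = 1: m = 11, d = 11, a = ⌊(11 + 11)/11⌋ = 2; p/q = (2·11 + 1)/(2·1 + 0) = 23/2; p² − 132·q² = 529 − 528 = 1.
  The first convergent with p² − 132·q² = 1 gives the fundamental solution (x₁, y₁) = (23, 2).
Step 2: Apply the recurrence (x_{n+1}, y_{n+1}) = (x₁x_n + 132y₁y_n, x₁y_n + y₁x_n) repeatedly.
  From (x_1, y_1) = (23, 2): x_2 = 23·23 + 132·2·2 = 1057; y_2 = 23·2 + 2·23 = 92.
Step 3: Verify x_2² - 132·y_2² = 1117249 - 1117248 = 1 (should be 1). ✓

(x_1, y_1) = (23, 2); (x_2, y_2) = (1057, 92).


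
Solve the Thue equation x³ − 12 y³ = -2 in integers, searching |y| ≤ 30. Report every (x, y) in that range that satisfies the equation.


The equation is x³ - 12y³ = -2. For fixed y, x³ = 12·y³ − 2, so a solution requires the RHS to be a perfect cube.
Strategy: iterate y from -30 to 30, compute RHS = 12·y³ − 2, and check whether it is a (positive or negative) perfect cube.
Check small values of y:
  y = 0: RHS = -2 is not a perfect cube.
  y = 1: RHS = 10 is not a perfect cube.
  y = -1: RHS = -14 is not a perfect cube.
  y = 2: RHS = 94 is not a perfect cube.
  y = -2: RHS = -98 is not a perfect cube.
  y = 3: RHS = 322 is not a perfect cube.
  y = -3: RHS = -326 is not a perfect cube.
Continuing the search up to |y| = 30 finds no solutions either.
No (x, y) in the scanned range satisfies the equation.

No integer solutions with |y| ≤ 30.


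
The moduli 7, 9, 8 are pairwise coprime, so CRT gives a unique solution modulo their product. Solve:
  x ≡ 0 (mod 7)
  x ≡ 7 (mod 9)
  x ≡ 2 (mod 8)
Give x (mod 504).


Moduli 7, 9, 8 are pairwise coprime; by CRT there is a unique solution modulo M = 7 · 9 · 8 = 504.
Solve pairwise, accumulating the modulus:
  Start with x ≡ 0 (mod 7).
  Combine with x ≡ 7 (mod 9): since gcd(7, 9) = 1, we get a unique residue mod 63.
    Write x = 0 + 7·t and substitute into x ≡ 7 (mod 9): 7·t ≡ 7 − 0 = 7 (mod 9).
    The inverse of 7 mod 9 is 4 (since 7·4 = 28 = 3·9 + 1), so t ≡ 4·7 = 28 ≡ 1 (mod 9).
    Then x = 0 + 7·1 = 7, valid modulo lcm(7, 9) = 63: x ≡ 7 (mod 63).
  Combine with x ≡ 2 (mod 8): since gcd(63, 8) = 1, we get a unique residue mod 504.
    Write x = 7 + 63·t and substitute into x ≡ 2 (mod 8): 63·t ≡ 2 − 7 = -5 (mod 8).
    Reduce coefficients mod 8: 7·t ≡ 3 (mod 8).
    The inverse of 7 mod 8 is 7 (since 7·7 = 49 = 6·8 + 1), so t ≡ 7·3 = 21 ≡ 5 (mod 8).
    Then x = 7 + 63·5 = 322, valid modulo lcm(63, 8) = 504: x ≡ 322 (mod 504).
Verify: 322 mod 7 = 0 ✓, 322 mod 9 = 7 ✓, 322 mod 8 = 2 ✓.

x ≡ 322 (mod 504).


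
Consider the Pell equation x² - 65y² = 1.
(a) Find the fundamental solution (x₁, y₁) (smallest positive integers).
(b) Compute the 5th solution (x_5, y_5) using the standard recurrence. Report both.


Step 1: Find the fundamental solution (x₁, y₁) of x² - 65y² = 1.
  Expand √65 as a continued fraction. a₀ = ⌊√65⌋ = 8; iterate m_{k+1} = d_k·a_k − m_k, d_{k+1} = (65 − m_{k+1}²)/d_k, a_{k+1} = ⌊(a₀ + m_{k+1})/d_{k+1}⌋ (starting m₀ = 0, d₀ = 1), with convergents p_k = a_k·p_{k-1} + p_{k-2}, q_k = a_k·q_{k-1} + q_{k-2} (p₋₁ = 1, q₋₁ = 0):
  k = 0: a₀ = 8; p₀/q₀ = 8/1; p₀² − 65·q₀² = 64 − 65 = -1.
  k = 1: m = 8, d = 1, a = ⌊(8 + 8)/1⌋ = 16; p/q = (16·8 + 1)/(16·1 + 0) = 129/16; p² − 65·q² = 16641 − 16640 = 1.
  The first convergent with p² − 65·q² = 1 gives the fundamental solution (x₁, y₁) = (129, 16).
Step 2: Apply the recurrence (x_{n+1}, y_{n+1}) = (x₁x_n + 65y₁y_n, x₁y_n + y₁x_n) repeatedly.
  From (x_1, y_1) = (129, 16): x_2 = 129·129 + 65·16·16 = 33281; y_2 = 129·16 + 16·129 = 4128.
  From (x_2, y_2) = (33281, 4128): x_3 = 129·33281 + 65·16·4128 = 8586369; y_3 = 129·4128 + 16·33281 = 1065008.
  From (x_3, y_3) = (8586369, 1065008): x_4 = 129·8586369 + 65·16·1065008 = 2215249921; y_4 = 129·1065008 + 16·8586369 = 274767936.
  From (x_4, y_4) = (2215249921, 274767936): x_5 = 129·2215249921 + 65·16·274767936 = 571525893249; y_5 = 129·274767936 + 16·2215249921 = 70889062480.
Step 3: Verify x_5² - 65·y_5² = 326641846654067343776001 - 326641846654067343776000 = 1 (should be 1). ✓

(x_1, y_1) = (129, 16); (x_5, y_5) = (571525893249, 70889062480).


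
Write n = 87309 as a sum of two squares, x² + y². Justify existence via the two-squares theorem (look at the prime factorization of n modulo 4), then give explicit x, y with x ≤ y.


Step 1: Factor n = 87309 = 3^2 · 89 · 109.
Step 2: Check the mod-4 condition on each prime factor: 3 ≡ 3 (mod 4), exponent 2 (must be even); 89 ≡ 1 (mod 4), exponent 1; 109 ≡ 1 (mod 4), exponent 1.
All primes ≡ 3 (mod 4) appear to even exponent (or don't appear), so by the two-squares theorem n IS expressible as a sum of two squares.
Step 3: Build a representation. Group n = k² · m with k = 3 and m = 89 · 109 = 9701 (a product of primes ≡ 1 (mod 4)); a representation of m scales to one of n via (k·x)² + (k·y)² = k²(x² + y²). Each prime p ≡ 1 (mod 4) is itself a sum of two squares; find a² by testing p − a² for a perfect square:
  89: 89 − 1² = 88, 89 − 2² = 85, 89 − 3² = 80, 89 − 4² = 73, 89 − 5² = 64 = 8² ⇒ 89 = 5² + 8².
  109: 109 − 1² = 108, 109 − 2² = 105, 109 − 3² = 100 = 10² ⇒ 109 = 3² + 10².
  Combine using the Brahmagupta–Fibonacci identity (a² + b²)(c² + d²) = (ac − bd)² + (ad + bc)² = (ac + bd)² + (ad − bc)²:
  89 · 109 = 9701: from (5² + 8²)(3² + 10²), take (5·3 − 8·10, 5·10 + 8·3) = (15 − 80, 50 + 24) = (-65, 74); dropping signs (only squares matter) gives (65, 74); check 65² + 74² = 4225 + 5476 = 9701 ✓.
  Scale by k = 3: (3·65, 3·74) = (195, 222).
Step 4: Order so x ≤ y and verify: 195² + 222² = 38025 + 49284 = 87309 = n. ✓

n = 87309 = 195² + 222² (one valid representation with x ≤ y).


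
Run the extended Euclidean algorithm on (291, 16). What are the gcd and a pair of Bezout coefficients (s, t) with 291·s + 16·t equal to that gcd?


Euclidean algorithm on (291, 16) — divide until remainder is 0:
  291 = 18 · 16 + 3
  16 = 5 · 3 + 1
  3 = 3 · 1 + 0
gcd(291, 16) = 1.
Track Bezout coefficients alongside the remainders: start with r₀ = 291 = a·1 + b·0 (s = 1, t = 0) and r₁ = 16 = a·0 + b·1 (s = 0, t = 1); each new remainder r_{k+1} = r_{k-1} − q_k·r_k inherits s_{k+1} = s_{k-1} − q_k·s_k, t_{k+1} = t_{k-1} − q_k·t_k, so r_k = a·s_k + b·t_k at every step:
  q = 18: r = 3, s = 1 − 18·0 = 1, t = 0 − 18·1 = -18  (check: 291·1 + 16·(-18) = 3)
  q = 5: r = 1, s = 0 − 5·1 = -5, t = 1 − 5·(-18) = 91  (check: 291·(-5) + 16·91 = 1)
The row with r = 1 (the gcd) gives the Bezout coefficients s = -5, t = 91.
Result: 291 · (-5) + 16 · (91) = 1.

gcd(291, 16) = 1; s = -5, t = 91 (check: 291·(-5) + 16·91 = 1).


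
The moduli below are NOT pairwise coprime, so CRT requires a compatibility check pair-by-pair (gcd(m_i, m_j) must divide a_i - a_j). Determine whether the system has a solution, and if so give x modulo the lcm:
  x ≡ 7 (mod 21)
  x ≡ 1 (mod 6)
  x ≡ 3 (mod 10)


Moduli 21, 6, 10 are not pairwise coprime, so CRT works modulo lcm(m_i) when all pairwise compatibility conditions hold.
Pairwise compatibility: gcd(m_i, m_j) must divide a_i - a_j for every pair.
Merge one congruence at a time:
  Start: x ≡ 7 (mod 21).
  Combine with x ≡ 1 (mod 6): gcd(21, 6) = 3; 1 - 7 = -6, which IS divisible by 3, so compatible.
    Write x = 7 + 21·t and substitute into x ≡ 1 (mod 6): 21·t ≡ 1 − 7 = -6 (mod 6).
    Divide the congruence (and modulus) by g = 3: 7·t ≡ -2 (mod 2).
    Reduce coefficients mod 2: 1·t ≡ 0 (mod 2).
    So t ≡ 0 (mod 2).
    Then x = 7 + 21·0 = 7, valid modulo lcm(21, 6) = 42: x ≡ 7 (mod 42).
  Combine with x ≡ 3 (mod 10): gcd(42, 10) = 2; 3 - 7 = -4, which IS divisible by 2, so compatible.
    Write x = 7 + 42·t and substitute into x ≡ 3 (mod 10): 42·t ≡ 3 − 7 = -4 (mod 10).
    Divide the congruence (and modulus) by g = 2: 21·t ≡ -2 (mod 5).
    Reduce coefficients mod 5: 1·t ≡ 3 (mod 5).
    So t ≡ 3 (mod 5).
    Then x = 7 + 42·3 = 133, valid modulo lcm(42, 10) = 210: x ≡ 133 (mod 210).
Verify: 133 mod 21 = 7, 133 mod 6 = 1, 133 mod 10 = 3.

x ≡ 133 (mod 210).


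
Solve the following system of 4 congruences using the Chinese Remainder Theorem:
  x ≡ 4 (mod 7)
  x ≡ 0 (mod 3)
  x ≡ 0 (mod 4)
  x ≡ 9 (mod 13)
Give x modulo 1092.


Product of moduli M = 7 · 3 · 4 · 13 = 1092.
Merge one congruence at a time:
  Start: x ≡ 4 (mod 7).
  Combine with x ≡ 0 (mod 3); new modulus lcm = 21.
    Write x = 4 + 7·t and substitute into x ≡ 0 (mod 3): 7·t ≡ 0 − 4 = -4 (mod 3).
    Reduce coefficients mod 3: 1·t ≡ 2 (mod 3).
    So t ≡ 2 (mod 3).
    Then x = 4 + 7·2 = 18, valid modulo lcm(7, 3) = 21: x ≡ 18 (mod 21).
  Combine with x ≡ 0 (mod 4); new modulus lcm = 84.
    Write x = 18 + 21·t and substitute into x ≡ 0 (mod 4): 21·t ≡ 0 − 18 = -18 (mod 4).
    Reduce coefficients mod 4: 1·t ≡ 2 (mod 4).
    So t ≡ 2 (mod 4).
    Then x = 18 + 21·2 = 60, valid modulo lcm(21, 4) = 84: x ≡ 60 (mod 84).
  Combine with x ≡ 9 (mod 13); new modulus lcm = 1092.
    Write x = 60 + 84·t and substitute into x ≡ 9 (mod 13): 84·t ≡ 9 − 60 = -51 (mod 13).
    Reduce coefficients mod 13: 6·t ≡ 1 (mod 13).
    The inverse of 6 mod 13 is 11 (since 6·11 = 66 = 5·13 + 1), so t ≡ 11·1 = 11 ≡ 11 (mod 13).
    Then x = 60 + 84·11 = 984, valid modulo lcm(84, 13) = 1092: x ≡ 984 (mod 1092).
Verify against each original: 984 mod 7 = 4, 984 mod 3 = 0, 984 mod 4 = 0, 984 mod 13 = 9.

x ≡ 984 (mod 1092).


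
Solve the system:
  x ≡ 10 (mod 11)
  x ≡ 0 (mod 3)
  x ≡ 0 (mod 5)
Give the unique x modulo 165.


Moduli 11, 3, 5 are pairwise coprime; by CRT there is a unique solution modulo M = 11 · 3 · 5 = 165.
Solve pairwise, accumulating the modulus:
  Start with x ≡ 10 (mod 11).
  Combine with x ≡ 0 (mod 3): since gcd(11, 3) = 1, we get a unique residue mod 33.
    Write x = 10 + 11·t and substitute into x ≡ 0 (mod 3): 11·t ≡ 0 − 10 = -10 (mod 3).
    Reduce coefficients mod 3: 2·t ≡ 2 (mod 3).
    The inverse of 2 mod 3 is 2 (since 2·2 = 4 = 1·3 + 1), so t ≡ 2·2 = 4 ≡ 1 (mod 3).
    Then x = 10 + 11·1 = 21, valid modulo lcm(11, 3) = 33: x ≡ 21 (mod 33).
  Combine with x ≡ 0 (mod 5): since gcd(33, 5) = 1, we get a unique residue mod 165.
    Write x = 21 + 33·t and substitute into x ≡ 0 (mod 5): 33·t ≡ 0 − 21 = -21 (mod 5).
    Reduce coefficients mod 5: 3·t ≡ 4 (mod 5).
    The inverse of 3 mod 5 is 2 (since 3·2 = 6 = 1·5 + 1), so t ≡ 2·4 = 8 ≡ 3 (mod 5).
    Then x = 21 + 33·3 = 120, valid modulo lcm(33, 5) = 165: x ≡ 120 (mod 165).
Verify: 120 mod 11 = 10 ✓, 120 mod 3 = 0 ✓, 120 mod 5 = 0 ✓.

x ≡ 120 (mod 165).


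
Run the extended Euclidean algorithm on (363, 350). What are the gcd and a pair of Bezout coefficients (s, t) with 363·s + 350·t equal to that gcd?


Euclidean algorithm on (363, 350) — divide until remainder is 0:
  363 = 1 · 350 + 13
  350 = 26 · 13 + 12
  13 = 1 · 12 + 1
  12 = 12 · 1 + 0
gcd(363, 350) = 1.
Track Bezout coefficients alongside the remainders: start with r₀ = 363 = a·1 + b·0 (s = 1, t = 0) and r₁ = 350 = a·0 + b·1 (s = 0, t = 1); each new remainder r_{k+1} = r_{k-1} − q_k·r_k inherits s_{k+1} = s_{k-1} − q_k·s_k, t_{k+1} = t_{k-1} − q_k·t_k, so r_k = a·s_k + b·t_k at every step:
  q = 1: r = 13, s = 1 − 1·0 = 1, t = 0 − 1·1 = -1  (check: 363·1 + 350·(-1) = 13)
  q = 26: r = 12, s = 0 − 26·1 = -26, t = 1 − 26·(-1) = 27  (check: 363·(-26) + 350·27 = 12)
  q = 1: r = 1, s = 1 − 1·(-26) = 27, t = -1 − 1·27 = -28  (check: 363·27 + 350·(-28) = 1)
The row with r = 1 (the gcd) gives the Bezout coefficients s = 27, t = -28.
Result: 363 · (27) + 350 · (-28) = 1.

gcd(363, 350) = 1; s = 27, t = -28 (check: 363·27 + 350·(-28) = 1).


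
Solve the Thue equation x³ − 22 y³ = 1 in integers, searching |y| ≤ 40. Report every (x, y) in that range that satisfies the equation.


The equation is x³ - 22y³ = 1. For fixed y, x³ = 22·y³ + 1, so a solution requires the RHS to be a perfect cube.
Strategy: iterate y from -40 to 40, compute RHS = 22·y³ + 1, and check whether it is a (positive or negative) perfect cube.
Check small values of y:
  y = 0: RHS = 1 = (1)³ ⇒ x = 1 works.
  y = 1: RHS = 23 is not a perfect cube.
  y = -1: RHS = -21 is not a perfect cube.
  y = 2: RHS = 177 is not a perfect cube.
  y = -2: RHS = -175 is not a perfect cube.
  y = 3: RHS = 595 is not a perfect cube.
  y = -3: RHS = -593 is not a perfect cube.
Continuing the search up to |y| = 40 finds no further solutions beyond those listed.
Collected solutions: (1, 0).

Solutions (with |y| ≤ 40): (1, 0).


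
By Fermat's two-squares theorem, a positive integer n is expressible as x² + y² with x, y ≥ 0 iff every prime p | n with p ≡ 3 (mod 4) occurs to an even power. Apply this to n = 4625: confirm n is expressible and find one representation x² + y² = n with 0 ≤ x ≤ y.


Step 1: Factor n = 4625 = 5^3 · 37.
Step 2: Check the mod-4 condition on each prime factor: 5 ≡ 1 (mod 4), exponent 3; 37 ≡ 1 (mod 4), exponent 1.
All primes ≡ 3 (mod 4) appear to even exponent (or don't appear), so by the two-squares theorem n IS expressible as a sum of two squares.
Step 3: Build a representation. Group n = k² · m with k = 5 and m = 5 · 37 = 185 (a product of primes ≡ 1 (mod 4)); a representation of m scales to one of n via (k·x)² + (k·y)² = k²(x² + y²). Each prime p ≡ 1 (mod 4) is itself a sum of two squares; find a² by testing p − a² for a perfect square:
  5: 5 − 1² = 4 = 2² ⇒ 5 = 1² + 2².
  37: 37 − 1² = 36 = 6² ⇒ 37 = 1² + 6².
  Combine using the Brahmagupta–Fibonacci identity (a² + b²)(c² + d²) = (ac − bd)² + (ad + bc)² = (ac + bd)² + (ad − bc)²:
  5 · 37 = 185: from (1² + 2²)(1² + 6²), take (1·1 − 2·6, 1·6 + 2·1) = (1 − 12, 6 + 2) = (-11, 8); dropping signs (only squares matter) gives (11, 8); check 11² + 8² = 121 + 64 = 185 ✓.
  Scale by k = 5: (5·11, 5·8) = (55, 40).
Step 4: Order so x ≤ y and verify: 40² + 55² = 1600 + 3025 = 4625 = n. ✓

n = 4625 = 40² + 55² (one valid representation with x ≤ y).


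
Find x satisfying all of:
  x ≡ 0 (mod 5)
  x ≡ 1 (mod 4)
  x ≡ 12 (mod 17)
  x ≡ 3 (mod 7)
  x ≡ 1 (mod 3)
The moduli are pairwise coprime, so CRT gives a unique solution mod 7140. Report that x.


Product of moduli M = 5 · 4 · 17 · 7 · 3 = 7140.
Merge one congruence at a time:
  Start: x ≡ 0 (mod 5).
  Combine with x ≡ 1 (mod 4); new modulus lcm = 20.
    Write x = 0 + 5·t and substitute into x ≡ 1 (mod 4): 5·t ≡ 1 − 0 = 1 (mod 4).
    Reduce coefficients mod 4: 1·t ≡ 1 (mod 4).
    So t ≡ 1 (mod 4).
    Then x = 0 + 5·1 = 5, valid modulo lcm(5, 4) = 20: x ≡ 5 (mod 20).
  Combine with x ≡ 12 (mod 17); new modulus lcm = 340.
    Write x = 5 + 20·t and substitute into x ≡ 12 (mod 17): 20·t ≡ 12 − 5 = 7 (mod 17).
    Reduce coefficients mod 17: 3·t ≡ 7 (mod 17).
    The inverse of 3 mod 17 is 6 (since 3·6 = 18 = 1·17 + 1), so t ≡ 6·7 = 42 ≡ 8 (mod 17).
    Then x = 5 + 20·8 = 165, valid modulo lcm(20, 17) = 340: x ≡ 165 (mod 340).
  Combine with x ≡ 3 (mod 7); new modulus lcm = 2380.
    Write x = 165 + 340·t and substitute into x ≡ 3 (mod 7): 340·t ≡ 3 − 165 = -162 (mod 7).
    Reduce coefficients mod 7: 4·t ≡ 6 (mod 7).
    The inverse of 4 mod 7 is 2 (since 4·2 = 8 = 1·7 + 1), so t ≡ 2·6 = 12 ≡ 5 (mod 7).
    Then x = 165 + 340·5 = 1865, valid modulo lcm(340, 7) = 2380: x ≡ 1865 (mod 2380).
  Combine with x ≡ 1 (mod 3); new modulus lcm = 7140.
    Write x = 1865 + 2380·t and substitute into x ≡ 1 (mod 3): 2380·t ≡ 1 − 1865 = -1864 (mod 3).
    Reduce coefficients mod 3: 1·t ≡ 2 (mod 3).
    So t ≡ 2 (mod 3).
    Then x = 1865 + 2380·2 = 6625, valid modulo lcm(2380, 3) = 7140: x ≡ 6625 (mod 7140).
Verify against each original: 6625 mod 5 = 0, 6625 mod 4 = 1, 6625 mod 17 = 12, 6625 mod 7 = 3, 6625 mod 3 = 1.

x ≡ 6625 (mod 7140).


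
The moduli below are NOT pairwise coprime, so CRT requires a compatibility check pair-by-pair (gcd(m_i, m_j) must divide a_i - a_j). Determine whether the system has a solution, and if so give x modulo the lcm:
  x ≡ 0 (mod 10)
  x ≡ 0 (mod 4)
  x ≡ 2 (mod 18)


Moduli 10, 4, 18 are not pairwise coprime, so CRT works modulo lcm(m_i) when all pairwise compatibility conditions hold.
Pairwise compatibility: gcd(m_i, m_j) must divide a_i - a_j for every pair.
Merge one congruence at a time:
  Start: x ≡ 0 (mod 10).
  Combine with x ≡ 0 (mod 4): gcd(10, 4) = 2; 0 - 0 = 0, which IS divisible by 2, so compatible.
    Write x = 0 + 10·t and substitute into x ≡ 0 (mod 4): 10·t ≡ 0 − 0 = 0 (mod 4).
    Divide the congruence (and modulus) by g = 2: 5·t ≡ 0 (mod 2).
    Reduce coefficients mod 2: 1·t ≡ 0 (mod 2).
    So t ≡ 0 (mod 2).
    Then x = 0 + 10·0 = 0, valid modulo lcm(10, 4) = 20: x ≡ 0 (mod 20).
  Combine with x ≡ 2 (mod 18): gcd(20, 18) = 2; 2 - 0 = 2, which IS divisible by 2, so compatible.
    Write x = 0 + 20·t and substitute into x ≡ 2 (mod 18): 20·t ≡ 2 − 0 = 2 (mod 18).
    Divide the congruence (and modulus) by g = 2: 10·t ≡ 1 (mod 9).
    Reduce coefficients mod 9: 1·t ≡ 1 (mod 9).
    So t ≡ 1 (mod 9).
    Then x = 0 + 20·1 = 20, valid modulo lcm(20, 18) = 180: x ≡ 20 (mod 180).
Verify: 20 mod 10 = 0, 20 mod 4 = 0, 20 mod 18 = 2.

x ≡ 20 (mod 180).


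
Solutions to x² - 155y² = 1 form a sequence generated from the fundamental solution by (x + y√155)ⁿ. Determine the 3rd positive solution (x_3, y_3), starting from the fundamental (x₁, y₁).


Step 1: Find the fundamental solution (x₁, y₁) of x² - 155y² = 1.
  Expand √155 as a continued fraction. a₀ = ⌊√155⌋ = 12; iterate m_{k+1} = d_k·a_k − m_k, d_{k+1} = (155 − m_{k+1}²)/d_k, a_{k+1} = ⌊(a₀ + m_{k+1})/d_{k+1}⌋ (starting m₀ = 0, d₀ = 1), with convergents p_k = a_k·p_{k-1} + p_{k-2}, q_k = a_k·q_{k-1} + q_{k-2} (p₋₁ = 1, q₋₁ = 0):
  k = 0: a₀ = 12; p₀/q₀ = 12/1; p₀² − 155·q₀² = 144 − 155 = -11.
  k = 1: m = 12, d = 11, a = ⌊(12 + 12)/11⌋ = 2; p/q = (2·12 + 1)/(2·1 + 0) = 25/2; p² − 155·q² = 625 − 620 = 5.
  k = 2: m = 10, d = 5, a = ⌊(12 + 10)/5⌋ = 4; p/q = (4·25 + 12)/(4·2 + 1) = 112/9; p² − 155·q² = 12544 − 12555 = -11.
  k = 3: m = 10, d = 11, a = ⌊(12 + 10)/11⌋ = 2; p/q = (2·112 + 25)/(2·9 + 2) = 249/20; p² − 155·q² = 62001 − 62000 = 1.
  The first convergent with p² − 155·q² = 1 gives the fundamental solution (x₁, y₁) = (249, 20).
Step 2: Apply the recurrence (x_{n+1}, y_{n+1}) = (x₁x_n + 155y₁y_n, x₁y_n + y₁x_n) repeatedly.
  From (x_1, y_1) = (249, 20): x_2 = 249·249 + 155·20·20 = 124001; y_2 = 249·20 + 20·249 = 9960.
  From (x_2, y_2) = (124001, 9960): x_3 = 249·124001 + 155·20·9960 = 61752249; y_3 = 249·9960 + 20·124001 = 4960060.
Step 3: Verify x_3² - 155·y_3² = 3813340256558001 - 3813340256558000 = 1 (should be 1). ✓

(x_1, y_1) = (249, 20); (x_3, y_3) = (61752249, 4960060).


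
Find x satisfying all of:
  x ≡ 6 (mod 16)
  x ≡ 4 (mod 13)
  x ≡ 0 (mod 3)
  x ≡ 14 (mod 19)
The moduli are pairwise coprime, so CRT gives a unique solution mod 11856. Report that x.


Product of moduli M = 16 · 13 · 3 · 19 = 11856.
Merge one congruence at a time:
  Start: x ≡ 6 (mod 16).
  Combine with x ≡ 4 (mod 13); new modulus lcm = 208.
    Write x = 6 + 16·t and substitute into x ≡ 4 (mod 13): 16·t ≡ 4 − 6 = -2 (mod 13).
    Reduce coefficients mod 13: 3·t ≡ 11 (mod 13).
    The inverse of 3 mod 13 is 9 (since 3·9 = 27 = 2·13 + 1), so t ≡ 9·11 = 99 ≡ 8 (mod 13).
    Then x = 6 + 16·8 = 134, valid modulo lcm(16, 13) = 208: x ≡ 134 (mod 208).
  Combine with x ≡ 0 (mod 3); new modulus lcm = 624.
    Write x = 134 + 208·t and substitute into x ≡ 0 (mod 3): 208·t ≡ 0 − 134 = -134 (mod 3).
    Reduce coefficients mod 3: 1·t ≡ 1 (mod 3).
    So t ≡ 1 (mod 3).
    Then x = 134 + 208·1 = 342, valid modulo lcm(208, 3) = 624: x ≡ 342 (mod 624).
  Combine with x ≡ 14 (mod 19); new modulus lcm = 11856.
    Write x = 342 + 624·t and substitute into x ≡ 14 (mod 19): 624·t ≡ 14 − 342 = -328 (mod 19).
    Reduce coefficients mod 19: 16·t ≡ 14 (mod 19).
    The inverse of 16 mod 19 is 6 (since 16·6 = 96 = 5·19 + 1), so t ≡ 6·14 = 84 ≡ 8 (mod 19).
    Then x = 342 + 624·8 = 5334, valid modulo lcm(624, 19) = 11856: x ≡ 5334 (mod 11856).
Verify against each original: 5334 mod 16 = 6, 5334 mod 13 = 4, 5334 mod 3 = 0, 5334 mod 19 = 14.

x ≡ 5334 (mod 11856).


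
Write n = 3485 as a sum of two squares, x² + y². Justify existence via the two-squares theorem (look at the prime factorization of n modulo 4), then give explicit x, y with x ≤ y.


Step 1: Factor n = 3485 = 5 · 17 · 41.
Step 2: Check the mod-4 condition on each prime factor: 5 ≡ 1 (mod 4), exponent 1; 17 ≡ 1 (mod 4), exponent 1; 41 ≡ 1 (mod 4), exponent 1.
All primes ≡ 3 (mod 4) appear to even exponent (or don't appear), so by the two-squares theorem n IS expressible as a sum of two squares.
Step 3: Build a representation. Here n = 5 · 17 · 41 is a product of primes ≡ 1 (mod 4). Each prime p ≡ 1 (mod 4) is itself a sum of two squares; find a² by testing p − a² for a perfect square:
  5: 5 − 1² = 4 = 2² ⇒ 5 = 1² + 2².
  17: 17 − 1² = 16 = 4² ⇒ 17 = 1² + 4².
  41: 41 − 1² = 40, 41 − 2² = 37, 41 − 3² = 32, 41 − 4² = 25 = 5² ⇒ 41 = 4² + 5².
  Combine using the Brahmagupta–Fibonacci identity (a² + b²)(c² + d²) = (ac − bd)² + (ad + bc)² = (ac + bd)² + (ad − bc)²:
  5 · 17 = 85: from (1² + 2²)(1² + 4²), take (1·1 − 2·4, 1·4 + 2·1) = (1 − 8, 4 + 2) = (-7, 6); dropping signs (only squares matter) gives (7, 6); check 7² + 6² = 49 + 36 = 85 ✓.
  85 · 41 = 3485: from (7² + 6²)(4² + 5²), take (7·4 − 6·5, 7·5 + 6·4) = (28 − 30, 35 + 24) = (-2, 59); dropping signs (only squares matter) gives (2, 59); check 2² + 59² = 4 + 3481 = 3485 ✓.
Step 4: Order so x ≤ y and verify: 2² + 59² = 4 + 3481 = 3485 = n. ✓

n = 3485 = 2² + 59² (one valid representation with x ≤ y).


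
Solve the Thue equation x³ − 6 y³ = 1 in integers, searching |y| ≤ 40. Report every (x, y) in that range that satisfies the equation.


The equation is x³ - 6y³ = 1. For fixed y, x³ = 6·y³ + 1, so a solution requires the RHS to be a perfect cube.
Strategy: iterate y from -40 to 40, compute RHS = 6·y³ + 1, and check whether it is a (positive or negative) perfect cube.
Check small values of y:
  y = 0: RHS = 1 = (1)³ ⇒ x = 1 works.
  y = 1: RHS = 7 is not a perfect cube.
  y = -1: RHS = -5 is not a perfect cube.
  y = 2: RHS = 49 is not a perfect cube.
  y = -2: RHS = -47 is not a perfect cube.
  y = 3: RHS = 163 is not a perfect cube.
  y = -3: RHS = -161 is not a perfect cube.
Continuing the search up to |y| = 40 finds no further solutions beyond those listed.
Collected solutions: (1, 0).

Solutions (with |y| ≤ 40): (1, 0).
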